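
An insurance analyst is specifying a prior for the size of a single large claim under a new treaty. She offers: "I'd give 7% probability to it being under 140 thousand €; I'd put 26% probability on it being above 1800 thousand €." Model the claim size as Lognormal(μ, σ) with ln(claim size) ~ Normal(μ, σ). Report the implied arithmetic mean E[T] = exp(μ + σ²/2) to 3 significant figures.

E[T] ≈ 1710 thousand €

If T ~ Lognormal(μ,σ) then ln T ~ Normal(μ,σ), so the p-quantile of ln T is μ + z_p·σ.
ln(140) = 4.942 and ln(1800) = 7.496; z_{0.07} = -1.476, z_{0.74} = 0.6433.
σ = (7.496 − 4.942)/(0.6433 − (-1.476)) = 1.205.
μ = 4.942 − (-1.476)·1.205 = 6.720.
E[T] = exp(μ + σ²/2) = exp(6.720 + 0.7262) = 1710 thousand €.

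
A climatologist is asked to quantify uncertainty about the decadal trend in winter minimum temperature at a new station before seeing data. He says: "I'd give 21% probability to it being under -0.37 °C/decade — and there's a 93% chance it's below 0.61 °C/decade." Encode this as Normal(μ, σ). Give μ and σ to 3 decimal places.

μ = -0.024, σ = 0.429

The p-quantile of Normal(μ,σ) is μ + z_p·σ, with z_{0.21} = -0.8064 and z_{0.93} = 1.476.
Eliminate σ: μ = (z₂·x₁ − z₁·x₂)/(z₂ − z₁) = (1.476·-0.37 − (-0.8064)·0.61)/2.282 = -0.024.
Then σ = (x₂ − x₁)/(z₂ − z₁) = (0.61 − -0.37)/2.282 = 0.429.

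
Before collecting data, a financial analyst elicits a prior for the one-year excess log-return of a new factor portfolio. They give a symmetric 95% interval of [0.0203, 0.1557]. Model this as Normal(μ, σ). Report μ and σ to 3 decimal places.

μ = 0.088, σ = 0.035

A symmetric 95% interval runs μ ± z·σ with z = 1.96.
Half-width = 0.0677, so σ = 0.0677/1.96 = 0.035.
μ is the interval midpoint, 0.088.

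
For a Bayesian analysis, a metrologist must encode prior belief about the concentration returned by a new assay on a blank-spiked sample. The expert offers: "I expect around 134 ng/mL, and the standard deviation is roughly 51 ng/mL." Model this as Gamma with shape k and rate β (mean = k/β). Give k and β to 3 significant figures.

k ≈ 6.9, β ≈ 0.0515

For Gamma(k, rate β): mean = k/β, variance = k/β², so CV = 1/√k.
CV = SD/mean = 51/134 = 0.3806, hence k = 1/CV² = 6.9.
Then β = k/mean = 6.9/134 = 0.0515.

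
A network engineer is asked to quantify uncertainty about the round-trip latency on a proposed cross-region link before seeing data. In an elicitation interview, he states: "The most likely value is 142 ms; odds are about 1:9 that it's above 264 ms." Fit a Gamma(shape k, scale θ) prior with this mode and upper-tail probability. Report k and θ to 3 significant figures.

k ≈ 5.96, θ ≈ 28.6

Gamma(k,θ) with k>1 has mode (k−1)θ, so θ = 142/(k−1).
Need P(X < 264) = 0.9 with θ tied to k this way. Start at k = 2, θ = 142: P(X<264) ≈ 0.555.
Too low — raise k to concentrate. Iterating converges to k ≈ 5.96.
Then θ = 142/(5.96−1) ≈ 28.6.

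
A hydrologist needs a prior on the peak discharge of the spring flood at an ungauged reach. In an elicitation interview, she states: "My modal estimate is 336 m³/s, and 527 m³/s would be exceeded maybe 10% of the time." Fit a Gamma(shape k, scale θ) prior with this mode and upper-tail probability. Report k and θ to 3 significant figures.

k ≈ 10.2, θ ≈ 36.3

Gamma(k,θ) with k>1 has mode (k−1)θ, so θ = 336/(k−1).
Need P(X < 527) = 0.9 with θ tied to k this way. Start at k = 2, θ = 336: P(X<527) ≈ 0.465.
Too low — raise k to concentrate. Iterating converges to k ≈ 10.2.
Then θ = 336/(10.2−1) ≈ 36.3.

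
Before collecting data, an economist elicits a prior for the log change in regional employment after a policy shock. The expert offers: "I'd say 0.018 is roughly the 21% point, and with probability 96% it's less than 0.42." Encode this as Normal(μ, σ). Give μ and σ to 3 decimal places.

μ = 0.145, σ = 0.157

For Normal(μ,σ), the p-quantile is μ + z_p·σ. Here z_{0.21} = -0.8064, z_{0.96} = 1.751.
So 0.018 = μ − 0.8064σ and 0.42 = μ + 1.751σ.
Subtracting: σ = (0.42 − 0.018)/(1.751 − (-0.8064)) = 0.157.
Then μ = 0.018 − (-0.8064)·0.157 = 0.145.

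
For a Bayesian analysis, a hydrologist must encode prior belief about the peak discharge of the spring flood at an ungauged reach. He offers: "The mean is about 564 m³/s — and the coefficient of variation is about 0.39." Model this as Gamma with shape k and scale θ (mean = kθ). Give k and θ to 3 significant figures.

k ≈ 6.57, θ ≈ 85.8

For Gamma(k, scale θ): mean = kθ, variance = kθ², so CV = 1/√k.
CV = 0.39, hence k = 1/CV² = 6.57.
Then θ = mean/k = 564/6.57 = 85.8.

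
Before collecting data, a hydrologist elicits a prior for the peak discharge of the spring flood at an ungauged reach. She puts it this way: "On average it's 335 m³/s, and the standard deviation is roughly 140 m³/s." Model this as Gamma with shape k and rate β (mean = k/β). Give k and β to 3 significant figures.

For Gamma(k, rate β): mean = k/β, variance = k/β², so CV = 1/√k.
CV = SD/mean = 140/335 = 0.4179, hence k = 1/CV² = 5.73.
Then β = k/mean = 5.73/335 = 0.0171.

k ≈ 5.73, β ≈ 0.0171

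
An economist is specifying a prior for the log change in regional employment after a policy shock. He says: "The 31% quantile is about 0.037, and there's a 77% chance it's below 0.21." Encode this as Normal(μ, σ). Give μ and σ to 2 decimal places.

For Normal(μ,σ), the p-quantile is μ + z_p·σ. Here z_{0.31} = -0.4959, z_{0.77} = 0.7388.
So 0.037 = μ − 0.4959σ and 0.21 = μ + 0.7388σ.
Subtracting: σ = (0.21 − 0.037)/(0.7388 − (-0.4959)) = 0.14.
Then μ = 0.037 − (-0.4959)·0.14 = 0.11.

μ = 0.11, σ = 0.14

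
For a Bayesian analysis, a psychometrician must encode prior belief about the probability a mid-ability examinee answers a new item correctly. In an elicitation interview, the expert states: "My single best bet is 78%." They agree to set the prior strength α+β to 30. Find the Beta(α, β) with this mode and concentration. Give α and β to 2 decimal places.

For α,β > 1 the Beta mode is (α−1)/(α+β−2). With α+β = 30, the mode is (α−1)/28.
Set (α−1)/28 = 0.78 → α = 1 + 0.78·28 = 22.84.
β = 30 − α = 7.16.

α = 22.84, β = 7.16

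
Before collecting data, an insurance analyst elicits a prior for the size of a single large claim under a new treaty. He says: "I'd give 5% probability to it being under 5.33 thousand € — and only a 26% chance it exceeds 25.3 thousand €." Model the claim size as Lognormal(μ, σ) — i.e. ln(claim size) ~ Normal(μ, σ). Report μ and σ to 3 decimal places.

μ ≈ 2.793, σ ≈ 0.681

If T ~ Lognormal(μ,σ) then ln T ~ Normal(μ,σ), so the p-quantile of ln T is μ + z_p·σ.
ln(5.33) = 1.673 and ln(25.3) = 3.231; z_{0.05} = -1.645, z_{0.74} = 0.6433.
σ = (3.231 − 1.673)/(0.6433 − (-1.645)) = 0.681.
μ = 1.673 − (-1.645)·0.681 = 2.793.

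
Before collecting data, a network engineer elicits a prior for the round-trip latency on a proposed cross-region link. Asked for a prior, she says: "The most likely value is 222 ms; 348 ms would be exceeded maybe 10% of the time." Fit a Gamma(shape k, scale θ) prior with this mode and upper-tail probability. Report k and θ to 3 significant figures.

k ≈ 10.3, θ ≈ 23.9

Gamma(k,θ) with k>1 has mode (k−1)θ, so θ = 222/(k−1).
Need P(X < 348) = 0.9 with θ tied to k this way. Start at k = 2, θ = 222: P(X<348) ≈ 0.465.
Too low — raise k to concentrate. Iterating converges to k ≈ 10.3.
Then θ = 222/(10.3−1) ≈ 23.9.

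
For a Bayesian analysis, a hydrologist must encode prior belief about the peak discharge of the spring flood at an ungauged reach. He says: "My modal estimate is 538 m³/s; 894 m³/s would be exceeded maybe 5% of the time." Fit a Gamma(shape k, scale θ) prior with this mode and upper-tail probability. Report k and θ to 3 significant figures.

k ≈ 11.8, θ ≈ 49.7

Gamma(k,θ) with k>1 has mode (k−1)θ, so θ = 538/(k−1).
Need P(X < 894) = 0.95 with θ tied to k this way. Start at k = 2, θ = 538: P(X<894) ≈ 0.495.
Too low — raise k to concentrate. Iterating converges to k ≈ 11.8.
Then θ = 538/(11.8−1) ≈ 49.7.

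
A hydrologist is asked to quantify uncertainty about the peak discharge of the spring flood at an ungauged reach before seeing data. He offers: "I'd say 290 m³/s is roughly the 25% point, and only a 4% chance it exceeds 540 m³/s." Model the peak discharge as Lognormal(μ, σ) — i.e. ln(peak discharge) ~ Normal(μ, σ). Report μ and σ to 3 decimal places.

μ ≈ 5.843, σ ≈ 0.256

If T ~ Lognormal(μ,σ) then ln T ~ Normal(μ,σ), so the p-quantile of ln T is μ + z_p·σ.
ln(290) = 5.67 and ln(540) = 6.292; z_{0.25} = -0.6745, z_{0.96} = 1.751.
σ = (6.292 − 5.67)/(1.751 − (-0.6745)) = 0.256.
μ = 5.67 − (-0.6745)·0.256 = 5.843.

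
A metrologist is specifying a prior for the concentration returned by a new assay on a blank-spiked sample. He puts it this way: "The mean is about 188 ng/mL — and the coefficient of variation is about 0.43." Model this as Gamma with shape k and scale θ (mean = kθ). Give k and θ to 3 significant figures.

k ≈ 5.41, θ ≈ 34.8

For Gamma(k, scale θ): mean = kθ, variance = kθ², so CV = 1/√k.
CV = 0.43, hence k = 1/CV² = 5.41.
Then θ = mean/k = 188/5.41 = 34.8.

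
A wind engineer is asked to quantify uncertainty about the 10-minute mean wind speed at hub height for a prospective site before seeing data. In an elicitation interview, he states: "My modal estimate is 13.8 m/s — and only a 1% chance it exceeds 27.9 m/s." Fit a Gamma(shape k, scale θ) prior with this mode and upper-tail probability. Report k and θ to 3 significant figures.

Gamma(k,θ) with k>1 has mode (k−1)θ, so θ = 13.8/(k−1).
Need P(X < 27.9) = 0.99 with θ tied to k this way. Start at k = 2, θ = 13.8: P(X<27.9) ≈ 0.600.
Too low — raise k to concentrate. Iterating converges to k ≈ 10.9.
Then θ = 13.8/(10.9−1) ≈ 1.4.

k ≈ 10.9, θ ≈ 1.4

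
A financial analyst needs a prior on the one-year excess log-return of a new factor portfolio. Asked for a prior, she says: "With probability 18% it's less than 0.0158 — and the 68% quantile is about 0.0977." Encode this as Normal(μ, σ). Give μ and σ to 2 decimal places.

For Normal(μ,σ), the p-quantile is μ + z_p·σ. Here z_{0.18} = -0.9154, z_{0.68} = 0.4677.
So 0.0158 = μ − 0.9154σ and 0.0977 = μ + 0.4677σ.
Subtracting: σ = (0.0977 − 0.0158)/(0.4677 − (-0.9154)) = 0.06.
Then μ = 0.0158 − (-0.9154)·0.06 = 0.07.

μ = 0.07, σ = 0.06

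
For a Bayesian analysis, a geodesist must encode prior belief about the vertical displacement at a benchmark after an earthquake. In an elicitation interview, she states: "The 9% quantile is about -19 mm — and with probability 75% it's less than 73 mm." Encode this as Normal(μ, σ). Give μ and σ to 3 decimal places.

The p-quantile of Normal(μ,σ) is μ + z_p·σ, with z_{0.09} = -1.341 and z_{0.75} = 0.6745.
Eliminate σ: μ = (z₂·x₁ − z₁·x₂)/(z₂ − z₁) = (0.6745·-19 − (-1.341)·73)/2.015 = 42.208.
Then σ = (x₂ − x₁)/(z₂ − z₁) = (73 − -19)/2.015 = 45.652.

μ = 42.208, σ = 45.652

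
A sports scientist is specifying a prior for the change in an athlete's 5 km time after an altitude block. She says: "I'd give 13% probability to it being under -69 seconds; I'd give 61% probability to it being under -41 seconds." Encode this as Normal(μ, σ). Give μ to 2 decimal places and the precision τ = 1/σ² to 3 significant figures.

The p-quantile of Normal(μ,σ) is μ + z_p·σ, with z_{0.13} = -1.126 and z_{0.61} = 0.2793.
Eliminate σ: μ = (z₂·x₁ − z₁·x₂)/(z₂ − z₁) = (0.2793·-69 − (-1.126)·-41)/1.406 = -46.56.
Then σ = (x₂ − x₁)/(z₂ − z₁) = (-41 − -69)/1.406 = 19.92.
Precision τ = 1/σ² = 1/19.92² = 0.00252.

μ = -46.56, τ = 0.00252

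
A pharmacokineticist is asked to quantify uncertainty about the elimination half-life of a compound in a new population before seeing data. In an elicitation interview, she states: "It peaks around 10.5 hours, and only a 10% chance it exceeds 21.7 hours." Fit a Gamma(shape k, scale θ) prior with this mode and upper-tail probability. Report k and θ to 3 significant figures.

Gamma(k,θ) with k>1 has mode (k−1)θ, so θ = 10.5/(k−1).
Need P(X < 21.7) = 0.9 with θ tied to k this way. Start at k = 2, θ = 10.5: P(X<21.7) ≈ 0.612.
Too low — raise k to concentrate. Iterating converges to k ≈ 4.64.
Then θ = 10.5/(4.64−1) ≈ 2.88.

k ≈ 4.64, θ ≈ 2.88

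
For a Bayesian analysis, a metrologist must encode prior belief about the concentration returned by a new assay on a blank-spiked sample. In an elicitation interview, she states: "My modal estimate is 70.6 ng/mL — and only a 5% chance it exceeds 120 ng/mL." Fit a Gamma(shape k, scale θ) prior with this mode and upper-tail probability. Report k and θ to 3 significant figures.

k ≈ 10.9, θ ≈ 7.12

Gamma(k,θ) with k>1 has mode (k−1)θ, so θ = 70.6/(k−1).
Need P(X < 120) = 0.95 with θ tied to k this way. Start at k = 2, θ = 70.6: P(X<120) ≈ 0.507.
Too low — raise k to concentrate. Iterating converges to k ≈ 10.9.
Then θ = 70.6/(10.9−1) ≈ 7.12.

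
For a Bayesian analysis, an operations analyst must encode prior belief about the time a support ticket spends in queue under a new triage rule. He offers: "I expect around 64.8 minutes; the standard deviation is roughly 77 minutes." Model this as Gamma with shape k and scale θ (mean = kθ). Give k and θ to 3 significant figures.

k ≈ 0.708, θ ≈ 91.5

For Gamma(k, scale θ): mean = kθ, variance = kθ², so CV = 1/√k.
CV = SD/mean = 77/64.8 = 1.188, hence k = 1/CV² = 0.708.
Then θ = mean/k = 64.8/0.708 = 91.5.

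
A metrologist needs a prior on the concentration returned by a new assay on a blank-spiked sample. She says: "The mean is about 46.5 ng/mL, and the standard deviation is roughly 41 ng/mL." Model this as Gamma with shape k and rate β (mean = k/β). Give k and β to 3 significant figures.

For Gamma(k, rate β): mean = k/β, variance = k/β², so CV = 1/√k.
CV = SD/mean = 41/46.5 = 0.8817, hence k = 1/CV² = 1.29.
Then β = k/mean = 1.29/46.5 = 0.0277.

k ≈ 1.29, β ≈ 0.0277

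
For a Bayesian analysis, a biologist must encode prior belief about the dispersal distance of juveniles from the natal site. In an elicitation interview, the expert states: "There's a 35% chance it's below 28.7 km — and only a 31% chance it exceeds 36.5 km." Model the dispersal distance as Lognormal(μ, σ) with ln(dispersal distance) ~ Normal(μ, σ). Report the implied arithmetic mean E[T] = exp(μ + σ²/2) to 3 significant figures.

E[T] ≈ 33.1 km

If T ~ Lognormal(μ,σ) then ln T ~ Normal(μ,σ), so the p-quantile of ln T is μ + z_p·σ.
ln(28.7) = 3.357 and ln(36.5) = 3.597; z_{0.35} = -0.3853, z_{0.69} = 0.4959.
σ = (3.597 − 3.357)/(0.4959 − (-0.3853)) = 0.273.
μ = 3.357 − (-0.3853)·0.273 = 3.462.
E[T] = exp(μ + σ²/2) = exp(3.462 + 0.0372) = 33.1 km.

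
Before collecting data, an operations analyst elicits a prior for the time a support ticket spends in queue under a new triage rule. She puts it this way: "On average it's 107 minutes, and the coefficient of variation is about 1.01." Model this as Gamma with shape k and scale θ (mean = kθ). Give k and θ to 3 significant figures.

For Gamma(k, scale θ): mean = kθ, variance = kθ², so CV = 1/√k.
CV = 1.01, hence k = 1/CV² = 0.98.
Then θ = mean/k = 107/0.98 = 109.

k ≈ 0.98, θ ≈ 109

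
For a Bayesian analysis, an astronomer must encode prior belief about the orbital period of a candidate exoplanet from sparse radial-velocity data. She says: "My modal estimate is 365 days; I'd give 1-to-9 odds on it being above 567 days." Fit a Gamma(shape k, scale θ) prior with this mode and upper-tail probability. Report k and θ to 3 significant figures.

Gamma(k,θ) with k>1 has mode (k−1)θ, so θ = 365/(k−1).
Need P(X < 567) = 0.9 with θ tied to k this way. Start at k = 2, θ = 365: P(X<567) ≈ 0.460.
Too low — raise k to concentrate. Iterating converges to k ≈ 10.6.
Then θ = 365/(10.6−1) ≈ 37.9.

k ≈ 10.6, θ ≈ 37.9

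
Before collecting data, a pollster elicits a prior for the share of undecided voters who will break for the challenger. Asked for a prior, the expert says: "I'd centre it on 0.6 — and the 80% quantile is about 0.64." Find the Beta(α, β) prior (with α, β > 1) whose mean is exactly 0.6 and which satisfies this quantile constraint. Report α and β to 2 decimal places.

α ≈ 64.38, β ≈ 42.92

With mean 0.6 fixed, write α = 0.6s, β = 0.4s where s = α+β.
Need P(θ < 0.64) = 0.8 under Beta(0.6s, 0.4s). Normal approximation: (q−m)/√(m(1−m)/s) ≈ z_{0.8} = 0.842, so s ≈ 0.6·0.4·(0.842)²/(0.64−0.6)² = 106.2.
At s = 106.2: P(θ<0.64) ≈ 0.799. Adjusting to match 0.8 gives s ≈ 107.29.
So α = 0.6·107.29 ≈ 64.38, β = 0.4·107.29 ≈ 42.92.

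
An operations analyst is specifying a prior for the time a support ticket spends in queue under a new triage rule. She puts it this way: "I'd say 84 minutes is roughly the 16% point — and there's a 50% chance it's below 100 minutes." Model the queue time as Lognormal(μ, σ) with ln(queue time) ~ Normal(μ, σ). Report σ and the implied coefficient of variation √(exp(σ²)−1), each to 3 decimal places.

σ ≈ 0.175, CV ≈ 0.177

If T ~ Lognormal(μ,σ) then ln T ~ Normal(μ,σ), so the p-quantile of ln T is μ + z_p·σ.
ln(84) = 4.431 and ln(100) = 4.605; z_{0.16} = -0.9945, z_{0.5} = 0.
σ = (4.605 − 4.431)/(0 − (-0.9945)) = 0.175.
μ = 4.431 − (-0.9945)·0.175 = 4.605.
CV = √(exp(σ²)−1) = √(exp(0.0307)−1) = 0.177.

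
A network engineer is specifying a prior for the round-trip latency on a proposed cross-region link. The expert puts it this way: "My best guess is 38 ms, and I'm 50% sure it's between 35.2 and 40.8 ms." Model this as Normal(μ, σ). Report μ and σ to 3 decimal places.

μ = 38.000, σ = 4.151

A symmetric 50% interval runs μ ± z·σ with z = 0.6745.
Half-width = 2.8, so σ = 2.8/0.6745 = 4.151.
μ is the stated best guess, 38.000.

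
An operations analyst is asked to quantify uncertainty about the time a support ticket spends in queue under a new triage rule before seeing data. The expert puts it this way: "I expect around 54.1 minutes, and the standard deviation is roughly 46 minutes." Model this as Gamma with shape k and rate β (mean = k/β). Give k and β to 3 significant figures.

For Gamma(k, rate β): mean = k/β, variance = k/β², so CV = 1/√k.
CV = SD/mean = 46/54.1 = 0.8503, hence k = 1/CV² = 1.38.
Then β = k/mean = 1.38/54.1 = 0.0256.

k ≈ 1.38, β ≈ 0.0256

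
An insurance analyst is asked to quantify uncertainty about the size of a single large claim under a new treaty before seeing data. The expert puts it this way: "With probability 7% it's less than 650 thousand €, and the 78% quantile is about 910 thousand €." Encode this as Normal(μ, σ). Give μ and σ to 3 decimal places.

For Normal(μ,σ), the p-quantile is μ + z_p·σ. Here z_{0.07} = -1.476, z_{0.78} = 0.7722.
So 650 = μ − 1.476σ and 910 = μ + 0.7722σ.
Subtracting: σ = (910 − 650)/(0.7722 − (-1.476)) = 115.659.
Then μ = 650 − (-1.476)·115.659 = 820.689.

μ = 820.689, σ = 115.659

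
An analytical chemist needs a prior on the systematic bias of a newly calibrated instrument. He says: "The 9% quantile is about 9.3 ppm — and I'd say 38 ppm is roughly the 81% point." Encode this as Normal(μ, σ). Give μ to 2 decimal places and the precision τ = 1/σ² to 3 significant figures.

For Normal(μ,σ), the p-quantile is μ + z_p·σ. Here z_{0.09} = -1.341, z_{0.81} = 0.8779.
So 9.3 = μ − 1.341σ and 38 = μ + 0.8779σ.
Subtracting: σ = (38 − 9.3)/(0.8779 − (-1.341)) = 12.94.
Then μ = 9.3 − (-1.341)·12.94 = 26.64.
Precision τ = 1/σ² = 1/12.94² = 0.00598.

μ = 26.64, τ = 0.00598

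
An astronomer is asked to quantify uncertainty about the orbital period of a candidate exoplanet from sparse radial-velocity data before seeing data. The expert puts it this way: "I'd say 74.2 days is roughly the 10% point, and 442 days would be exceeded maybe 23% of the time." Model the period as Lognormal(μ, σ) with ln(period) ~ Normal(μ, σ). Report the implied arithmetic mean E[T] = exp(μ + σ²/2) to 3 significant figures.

If T ~ Lognormal(μ,σ) then ln T ~ Normal(μ,σ), so the p-quantile of ln T is μ + z_p·σ.
ln(74.2) = 4.307 and ln(442) = 6.091; z_{0.1} = -1.282, z_{0.77} = 0.7388.
σ = (6.091 − 4.307)/(0.7388 − (-1.282)) = 0.883.
μ = 4.307 − (-1.282)·0.883 = 5.439.
E[T] = exp(μ + σ²/2) = exp(5.439 + 0.3901) = 340 days.

E[T] ≈ 340 days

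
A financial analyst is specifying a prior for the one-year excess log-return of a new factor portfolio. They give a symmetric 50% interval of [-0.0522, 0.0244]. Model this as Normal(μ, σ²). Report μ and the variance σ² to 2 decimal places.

μ = -0.01, σ² = 0.00

A symmetric 50% interval runs μ ± z·σ with z = 0.6745.
Half-width = 0.0383, so σ = 0.0383/0.6745 = 0.057 and σ² = 0.00.
μ is the interval midpoint, -0.01.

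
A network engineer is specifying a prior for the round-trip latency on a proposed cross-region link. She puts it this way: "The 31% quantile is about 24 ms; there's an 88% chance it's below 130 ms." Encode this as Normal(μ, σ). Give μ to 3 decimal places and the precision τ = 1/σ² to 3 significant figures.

μ = 55.457, τ = 0.000248

For Normal(μ,σ), the p-quantile is μ + z_p·σ. Here z_{0.31} = -0.4959, z_{0.88} = 1.175.
So 24 = μ − 0.4959σ and 130 = μ + 1.175σ.
Subtracting: σ = (130 − 24)/(1.175 − (-0.4959)) = 63.441.
Then μ = 24 − (-0.4959)·63.441 = 55.457.
Precision τ = 1/σ² = 1/63.44² = 0.000248.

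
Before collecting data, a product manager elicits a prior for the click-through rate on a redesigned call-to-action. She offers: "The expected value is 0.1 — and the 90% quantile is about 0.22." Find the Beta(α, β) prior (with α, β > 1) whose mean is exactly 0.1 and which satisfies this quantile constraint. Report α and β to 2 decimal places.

α ≈ 1.10, β ≈ 9.93

With mean 0.1 fixed, write α = 0.1s, β = 0.9s where s = α+β.
Need P(θ < 0.22) = 0.9 under Beta(0.1s, 0.9s). Normal approximation: (q−m)/√(m(1−m)/s) ≈ z_{0.9} = 1.28, so s ≈ 0.1·0.9·(1.28)²/(0.22−0.1)² = 10.3.
At s = 10.3: P(θ<0.22) ≈ 0.895. Adjusting to match 0.9 gives s ≈ 11.03.
So α = 0.1·11.03 ≈ 1.10, β = 0.9·11.03 ≈ 9.93.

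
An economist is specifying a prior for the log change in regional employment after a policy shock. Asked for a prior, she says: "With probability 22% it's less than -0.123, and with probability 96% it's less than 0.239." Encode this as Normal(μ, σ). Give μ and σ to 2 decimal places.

μ = -0.01, σ = 0.14

For Normal(μ,σ), the p-quantile is μ + z_p·σ. Here z_{0.22} = -0.7722, z_{0.96} = 1.751.
So -0.123 = μ − 0.7722σ and 0.239 = μ + 1.751σ.
Subtracting: σ = (0.239 − -0.123)/(1.751 − (-0.7722)) = 0.14.
Then μ = -0.123 − (-0.7722)·0.14 = -0.01.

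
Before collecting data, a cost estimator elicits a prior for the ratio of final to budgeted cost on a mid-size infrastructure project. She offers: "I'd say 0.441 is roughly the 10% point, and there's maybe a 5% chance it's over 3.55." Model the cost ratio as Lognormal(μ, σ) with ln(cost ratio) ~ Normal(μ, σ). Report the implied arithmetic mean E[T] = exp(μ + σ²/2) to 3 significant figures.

E[T] ≈ 1.42

If T ~ Lognormal(μ,σ) then ln T ~ Normal(μ,σ), so the p-quantile of ln T is μ + z_p·σ.
ln(0.441) = -0.8187 and ln(3.55) = 1.267; z_{0.1} = -1.282, z_{0.95} = 1.645.
σ = (1.267 − -0.8187)/(1.645 − (-1.282)) = 0.713.
μ = -0.8187 − (-1.282)·0.713 = 0.095.
E[T] = exp(μ + σ²/2) = exp(0.095 + 0.2540) = 1.42.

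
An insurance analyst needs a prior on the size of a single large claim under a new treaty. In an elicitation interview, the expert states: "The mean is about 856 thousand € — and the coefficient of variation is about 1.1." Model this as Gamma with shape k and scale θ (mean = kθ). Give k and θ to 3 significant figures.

For Gamma(k, scale θ): mean = kθ, variance = kθ², so CV = 1/√k.
CV = 1.1, hence k = 1/CV² = 0.826.
Then θ = mean/k = 856/0.826 = 1040.

k ≈ 0.826, θ ≈ 1040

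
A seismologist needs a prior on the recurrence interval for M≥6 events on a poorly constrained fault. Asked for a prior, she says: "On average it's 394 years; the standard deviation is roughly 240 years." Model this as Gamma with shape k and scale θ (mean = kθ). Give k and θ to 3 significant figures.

For Gamma(k, scale θ): mean = kθ, variance = kθ², so CV = 1/√k.
CV = SD/mean = 240/394 = 0.6091, hence k = 1/CV² = 2.7.
Then θ = mean/k = 394/2.7 = 146.

k ≈ 2.7, θ ≈ 146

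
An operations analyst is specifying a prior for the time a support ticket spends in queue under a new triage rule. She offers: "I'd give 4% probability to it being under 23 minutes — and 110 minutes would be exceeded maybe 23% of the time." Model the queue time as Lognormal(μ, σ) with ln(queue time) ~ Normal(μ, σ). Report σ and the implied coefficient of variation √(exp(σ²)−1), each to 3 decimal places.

σ ≈ 0.629, CV ≈ 0.696

If T ~ Lognormal(μ,σ) then ln T ~ Normal(μ,σ), so the p-quantile of ln T is μ + z_p·σ.
ln(23) = 3.135 and ln(110) = 4.7; z_{0.04} = -1.751, z_{0.77} = 0.7388.
σ = (4.7 − 3.135)/(0.7388 − (-1.751)) = 0.629.
μ = 3.135 − (-1.751)·0.629 = 4.236.
CV = √(exp(σ²)−1) = √(exp(0.3952)−1) = 0.696.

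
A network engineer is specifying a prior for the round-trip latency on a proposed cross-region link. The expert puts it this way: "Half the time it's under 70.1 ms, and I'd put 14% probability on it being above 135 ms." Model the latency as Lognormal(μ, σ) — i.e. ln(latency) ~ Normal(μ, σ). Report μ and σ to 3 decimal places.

μ ≈ 4.250, σ ≈ 0.607

If T ~ Lognormal(μ,σ) then ln T ~ Normal(μ,σ), so the p-quantile of ln T is μ + z_p·σ.
ln(70.1) = 4.25 and ln(135) = 4.905; z_{0.5} = 0, z_{0.86} = 1.08.
σ = (4.905 − 4.25)/(1.08 − (0)) = 0.607.
μ = 4.25 − (0)·0.607 = 4.250.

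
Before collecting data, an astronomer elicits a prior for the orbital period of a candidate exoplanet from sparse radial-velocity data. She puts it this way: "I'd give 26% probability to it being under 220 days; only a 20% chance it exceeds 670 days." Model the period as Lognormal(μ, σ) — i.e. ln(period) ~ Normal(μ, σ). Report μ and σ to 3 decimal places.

μ ≈ 5.876, σ ≈ 0.750

If T ~ Lognormal(μ,σ) then ln T ~ Normal(μ,σ), so the p-quantile of ln T is μ + z_p·σ.
ln(220) = 5.394 and ln(670) = 6.507; z_{0.26} = -0.6433, z_{0.8} = 0.8416.
σ = (6.507 − 5.394)/(0.8416 − (-0.6433)) = 0.750.
μ = 5.394 − (-0.6433)·0.750 = 5.876.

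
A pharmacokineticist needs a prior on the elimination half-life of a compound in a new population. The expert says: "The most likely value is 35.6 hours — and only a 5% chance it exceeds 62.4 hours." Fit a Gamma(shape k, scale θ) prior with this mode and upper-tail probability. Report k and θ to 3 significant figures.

k ≈ 9.86, θ ≈ 4.02

Gamma(k,θ) with k>1 has mode (k−1)θ, so θ = 35.6/(k−1).
Need P(X < 62.4) = 0.95 with θ tied to k this way. Start at k = 2, θ = 35.6: P(X<62.4) ≈ 0.523.
Too low — raise k to concentrate. Iterating converges to k ≈ 9.86.
Then θ = 35.6/(9.86−1) ≈ 4.02.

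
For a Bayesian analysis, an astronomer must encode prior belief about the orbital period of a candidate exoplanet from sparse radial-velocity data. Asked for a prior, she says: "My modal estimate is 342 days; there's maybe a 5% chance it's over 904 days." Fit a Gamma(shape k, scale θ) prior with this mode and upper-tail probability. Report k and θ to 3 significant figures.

Gamma(k,θ) with k>1 has mode (k−1)θ, so θ = 342/(k−1).
Need P(X < 904) = 0.95 with θ tied to k this way. Start at k = 2, θ = 342: P(X<904) ≈ 0.741.
Too low — raise k to concentrate. Iterating converges to k ≈ 3.85.
Then θ = 342/(3.85−1) ≈ 120.

k ≈ 3.85, θ ≈ 120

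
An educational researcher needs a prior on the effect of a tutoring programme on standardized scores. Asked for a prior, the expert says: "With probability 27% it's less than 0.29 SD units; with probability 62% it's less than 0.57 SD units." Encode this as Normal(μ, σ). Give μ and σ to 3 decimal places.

μ = 0.477, σ = 0.305

For Normal(μ,σ), the p-quantile is μ + z_p·σ. Here z_{0.27} = -0.6128, z_{0.62} = 0.3055.
So 0.29 = μ − 0.6128σ and 0.57 = μ + 0.3055σ.
Subtracting: σ = (0.57 − 0.29)/(0.3055 − (-0.6128)) = 0.305.
Then μ = 0.29 − (-0.6128)·0.305 = 0.477.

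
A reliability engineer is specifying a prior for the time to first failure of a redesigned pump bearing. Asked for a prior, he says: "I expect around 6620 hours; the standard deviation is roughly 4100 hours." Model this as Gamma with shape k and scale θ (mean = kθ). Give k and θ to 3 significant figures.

k ≈ 2.61, θ ≈ 2540

For Gamma(k, scale θ): mean = kθ, variance = kθ², so CV = 1/√k.
CV = SD/mean = 4100/6620 = 0.6193, hence k = 1/CV² = 2.61.
Then θ = mean/k = 6620/2.61 = 2540.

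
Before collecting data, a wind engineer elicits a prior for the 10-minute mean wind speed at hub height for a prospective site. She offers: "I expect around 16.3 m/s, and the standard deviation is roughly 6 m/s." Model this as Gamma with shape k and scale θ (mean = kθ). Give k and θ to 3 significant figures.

k ≈ 7.38, θ ≈ 2.21

For Gamma(k, scale θ): mean = kθ, variance = kθ², so CV = 1/√k.
CV = SD/mean = 6/16.3 = 0.3681, hence k = 1/CV² = 7.38.
Then θ = mean/k = 16.3/7.38 = 2.21.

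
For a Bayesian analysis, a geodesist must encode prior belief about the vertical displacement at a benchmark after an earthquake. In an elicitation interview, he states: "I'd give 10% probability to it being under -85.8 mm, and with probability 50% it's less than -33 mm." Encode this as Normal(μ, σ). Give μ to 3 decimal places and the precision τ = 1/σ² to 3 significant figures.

The p-quantile of Normal(μ,σ) is μ + z_p·σ, with z_{0.1} = -1.282 and z_{0.5} = 0.
Eliminate σ: μ = (z₂·x₁ − z₁·x₂)/(z₂ − z₁) = (0·-85.8 − (-1.282)·-33)/1.282 = -33.000.
Then σ = (x₂ − x₁)/(z₂ − z₁) = (-33 − -85.8)/1.282 = 41.200.
Precision τ = 1/σ² = 1/41.2² = 0.000589.

μ = -33.000, τ = 0.000589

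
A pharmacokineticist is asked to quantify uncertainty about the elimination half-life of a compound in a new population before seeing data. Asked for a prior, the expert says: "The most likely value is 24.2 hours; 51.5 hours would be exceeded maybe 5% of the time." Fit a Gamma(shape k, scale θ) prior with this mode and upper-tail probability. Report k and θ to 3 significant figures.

k ≈ 5.84, θ ≈ 5

Gamma(k,θ) with k>1 has mode (k−1)θ, so θ = 24.2/(k−1).
Need P(X < 51.5) = 0.95 with θ tied to k this way. Start at k = 2, θ = 24.2: P(X<51.5) ≈ 0.628.
Too low — raise k to concentrate. Iterating converges to k ≈ 5.84.
Then θ = 24.2/(5.84−1) ≈ 5.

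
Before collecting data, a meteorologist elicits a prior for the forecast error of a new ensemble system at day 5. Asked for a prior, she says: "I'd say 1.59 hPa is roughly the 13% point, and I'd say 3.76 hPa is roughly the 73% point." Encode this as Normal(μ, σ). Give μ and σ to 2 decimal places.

μ = 3.00, σ = 1.25

For Normal(μ,σ), the p-quantile is μ + z_p·σ. Here z_{0.13} = -1.126, z_{0.73} = 0.6128.
So 1.59 = μ − 1.126σ and 3.76 = μ + 0.6128σ.
Subtracting: σ = (3.76 − 1.59)/(0.6128 − (-1.126)) = 1.25.
Then μ = 1.59 − (-1.126)·1.25 = 3.00.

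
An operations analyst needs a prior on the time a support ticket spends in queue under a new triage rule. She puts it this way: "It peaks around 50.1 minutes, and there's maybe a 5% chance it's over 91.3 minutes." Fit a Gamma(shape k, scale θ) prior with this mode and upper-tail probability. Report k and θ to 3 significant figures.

k ≈ 8.73, θ ≈ 6.48

Gamma(k,θ) with k>1 has mode (k−1)θ, so θ = 50.1/(k−1).
Need P(X < 91.3) = 0.95 with θ tied to k this way. Start at k = 2, θ = 50.1: P(X<91.3) ≈ 0.544.
Too low — raise k to concentrate. Iterating converges to k ≈ 8.73.
Then θ = 50.1/(8.73−1) ≈ 6.48.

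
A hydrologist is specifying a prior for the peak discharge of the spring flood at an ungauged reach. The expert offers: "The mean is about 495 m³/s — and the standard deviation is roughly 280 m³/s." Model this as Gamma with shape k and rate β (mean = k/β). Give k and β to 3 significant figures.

For Gamma(k, rate β): mean = k/β, variance = k/β², so CV = 1/√k.
CV = SD/mean = 280/495 = 0.5657, hence k = 1/CV² = 3.13.
Then β = k/mean = 3.13/495 = 0.00631.

k ≈ 3.13, β ≈ 0.00631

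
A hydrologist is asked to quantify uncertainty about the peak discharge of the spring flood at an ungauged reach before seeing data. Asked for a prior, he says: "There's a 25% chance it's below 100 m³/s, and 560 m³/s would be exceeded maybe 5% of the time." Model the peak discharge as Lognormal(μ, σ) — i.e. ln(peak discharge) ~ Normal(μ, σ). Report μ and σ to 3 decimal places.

μ ≈ 5.106, σ ≈ 0.743

If T ~ Lognormal(μ,σ) then ln T ~ Normal(μ,σ), so the p-quantile of ln T is μ + z_p·σ.
ln(100) = 4.605 and ln(560) = 6.328; z_{0.25} = -0.6745, z_{0.95} = 1.645.
σ = (6.328 − 4.605)/(1.645 − (-0.6745)) = 0.743.
μ = 4.605 − (-0.6745)·0.743 = 5.106.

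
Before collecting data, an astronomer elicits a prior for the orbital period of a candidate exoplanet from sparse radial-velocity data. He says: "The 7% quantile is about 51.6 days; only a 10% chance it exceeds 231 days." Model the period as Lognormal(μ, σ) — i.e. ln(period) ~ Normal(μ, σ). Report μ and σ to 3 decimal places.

If T ~ Lognormal(μ,σ) then ln T ~ Normal(μ,σ), so the p-quantile of ln T is μ + z_p·σ.
ln(51.6) = 3.944 and ln(231) = 5.442; z_{0.07} = -1.476, z_{0.9} = 1.282.
σ = (5.442 − 3.944)/(1.282 − (-1.476)) = 0.544.
μ = 3.944 − (-1.476)·0.544 = 4.746.

μ ≈ 4.746, σ ≈ 0.544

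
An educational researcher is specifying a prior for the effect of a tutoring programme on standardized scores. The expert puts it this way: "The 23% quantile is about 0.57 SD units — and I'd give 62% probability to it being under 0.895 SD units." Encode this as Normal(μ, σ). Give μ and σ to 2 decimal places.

The p-quantile of Normal(μ,σ) is μ + z_p·σ, with z_{0.23} = -0.7388 and z_{0.62} = 0.3055.
Eliminate σ: μ = (z₂·x₁ − z₁·x₂)/(z₂ − z₁) = (0.3055·0.57 − (-0.7388)·0.895)/1.044 = 0.80.
Then σ = (x₂ − x₁)/(z₂ − z₁) = (0.895 − 0.57)/1.044 = 0.31.

μ = 0.80, σ = 0.31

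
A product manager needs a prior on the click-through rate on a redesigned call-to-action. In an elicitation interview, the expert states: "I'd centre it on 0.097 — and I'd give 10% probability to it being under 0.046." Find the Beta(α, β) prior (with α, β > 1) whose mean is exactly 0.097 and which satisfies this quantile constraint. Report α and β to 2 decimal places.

α ≈ 4.37, β ≈ 40.64

With mean 0.097 fixed, write α = 0.097s, β = 0.903s where s = α+β.
Need P(θ < 0.046) = 0.1 under Beta(0.097s, 0.903s). Normal approximation: (q−m)/√(m(1−m)/s) ≈ z_{0.1} = -1.28, so s ≈ 0.097·0.903·(-1.28)²/(0.046−0.097)² = 55.3.
At s = 55.3: P(θ<0.046) ≈ 0.073. Adjusting to match 0.1 gives s ≈ 45.01.
So α = 0.097·45.01 ≈ 4.37, β = 0.903·45.01 ≈ 40.64.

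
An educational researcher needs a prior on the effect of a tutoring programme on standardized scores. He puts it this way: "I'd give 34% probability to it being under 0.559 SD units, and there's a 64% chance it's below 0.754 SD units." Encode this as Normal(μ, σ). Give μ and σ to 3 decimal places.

μ = 0.663, σ = 0.253

The p-quantile of Normal(μ,σ) is μ + z_p·σ, with z_{0.34} = -0.4125 and z_{0.64} = 0.3585.
Eliminate σ: μ = (z₂·x₁ − z₁·x₂)/(z₂ − z₁) = (0.3585·0.559 − (-0.4125)·0.754)/0.7709 = 0.663.
Then σ = (x₂ − x₁)/(z₂ − z₁) = (0.754 − 0.559)/0.7709 = 0.253.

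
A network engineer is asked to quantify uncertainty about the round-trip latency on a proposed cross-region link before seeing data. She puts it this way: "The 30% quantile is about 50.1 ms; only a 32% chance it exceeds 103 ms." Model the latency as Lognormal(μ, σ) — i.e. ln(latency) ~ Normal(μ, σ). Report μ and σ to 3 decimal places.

μ ≈ 4.295, σ ≈ 0.726

If T ~ Lognormal(μ,σ) then ln T ~ Normal(μ,σ), so the p-quantile of ln T is μ + z_p·σ.
ln(50.1) = 3.914 and ln(103) = 4.635; z_{0.3} = -0.5244, z_{0.68} = 0.4677.
σ = (4.635 − 3.914)/(0.4677 − (-0.5244)) = 0.726.
μ = 3.914 − (-0.5244)·0.726 = 4.295.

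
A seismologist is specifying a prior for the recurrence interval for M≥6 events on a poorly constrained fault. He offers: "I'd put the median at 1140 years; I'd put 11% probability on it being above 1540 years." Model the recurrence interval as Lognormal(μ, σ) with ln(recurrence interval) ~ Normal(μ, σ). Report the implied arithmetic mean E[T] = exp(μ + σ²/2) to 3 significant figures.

E[T] ≈ 1170 years

If T ~ Lognormal(μ,σ) then ln T ~ Normal(μ,σ), so the p-quantile of ln T is μ + z_p·σ.
ln(1140) = 7.039 and ln(1540) = 7.34; z_{0.5} = 0, z_{0.89} = 1.227.
σ = (7.34 − 7.039)/(1.227 − (0)) = 0.245.
μ = 7.039 − (0)·0.245 = 7.039.
E[T] = exp(μ + σ²/2) = exp(7.039 + 0.0301) = 1170 years.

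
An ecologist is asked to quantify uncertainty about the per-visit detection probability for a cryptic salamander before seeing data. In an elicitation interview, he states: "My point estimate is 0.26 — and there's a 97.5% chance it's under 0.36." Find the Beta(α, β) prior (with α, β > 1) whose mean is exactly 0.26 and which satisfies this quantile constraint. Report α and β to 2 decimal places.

α ≈ 21.13, β ≈ 60.14

With mean 0.26 fixed, write α = 0.26s, β = 0.74s where s = α+β.
Need P(θ < 0.36) = 0.975 under Beta(0.26s, 0.74s). Normal approximation: (q−m)/√(m(1−m)/s) ≈ z_{0.975} = 1.96, so s ≈ 0.26·0.74·(1.96)²/(0.36−0.26)² = 73.9.
At s = 73.9: P(θ<0.36) ≈ 0.969. Adjusting to match 0.975 gives s ≈ 81.27.
So α = 0.26·81.27 ≈ 21.13, β = 0.74·81.27 ≈ 60.14.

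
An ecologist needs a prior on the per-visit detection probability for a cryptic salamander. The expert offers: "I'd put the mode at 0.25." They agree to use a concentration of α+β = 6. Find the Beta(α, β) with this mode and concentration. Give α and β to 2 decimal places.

For α,β > 1 the Beta mode is (α−1)/(α+β−2). With α+β = 6, the mode is (α−1)/4.
Set (α−1)/4 = 0.25 → α = 1 + 0.25·4 = 2.00.
β = 6 − α = 4.00.

α = 2.00, β = 4.00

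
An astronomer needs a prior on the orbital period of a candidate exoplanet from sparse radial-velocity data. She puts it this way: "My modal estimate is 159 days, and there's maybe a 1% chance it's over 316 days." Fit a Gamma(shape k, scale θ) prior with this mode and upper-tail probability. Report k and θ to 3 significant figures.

Gamma(k,θ) with k>1 has mode (k−1)θ, so θ = 159/(k−1).
Need P(X < 316) = 0.99 with θ tied to k this way. Start at k = 2, θ = 159: P(X<316) ≈ 0.591.
Too low — raise k to concentrate. Iterating converges to k ≈ 11.4.
Then θ = 159/(11.4−1) ≈ 15.3.

k ≈ 11.4, θ ≈ 15.3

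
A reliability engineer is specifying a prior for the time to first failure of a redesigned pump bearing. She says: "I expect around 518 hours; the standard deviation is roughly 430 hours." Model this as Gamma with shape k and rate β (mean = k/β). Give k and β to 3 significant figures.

For Gamma(k, rate β): mean = k/β, variance = k/β², so CV = 1/√k.
CV = SD/mean = 430/518 = 0.8301, hence k = 1/CV² = 1.45.
Then β = k/mean = 1.45/518 = 0.0028.

k ≈ 1.45, β ≈ 0.0028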